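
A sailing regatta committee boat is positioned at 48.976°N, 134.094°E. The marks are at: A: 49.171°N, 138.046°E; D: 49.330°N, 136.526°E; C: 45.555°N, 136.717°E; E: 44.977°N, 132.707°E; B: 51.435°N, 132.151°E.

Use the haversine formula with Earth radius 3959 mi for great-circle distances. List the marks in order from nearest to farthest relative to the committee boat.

Distances from the committee boat:
D 49.330°N, 136.526°E: 112.6 mi
A 49.171°N, 138.046°E: 179.4 mi
B 51.435°N, 132.151°E: 190.4 mi
C 45.555°N, 136.717°E: 266.4 mi
E 44.977°N, 132.707°E: 283.9 mi

D, A, B, C, E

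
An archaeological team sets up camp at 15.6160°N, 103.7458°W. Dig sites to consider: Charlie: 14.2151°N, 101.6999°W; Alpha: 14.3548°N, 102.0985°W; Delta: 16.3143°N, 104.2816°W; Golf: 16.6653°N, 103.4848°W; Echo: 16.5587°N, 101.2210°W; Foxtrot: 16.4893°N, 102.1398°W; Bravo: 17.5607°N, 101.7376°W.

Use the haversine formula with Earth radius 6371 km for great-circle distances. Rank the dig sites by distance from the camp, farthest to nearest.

Bravo, Echo, Charlie, Alpha, Foxtrot, Golf, Delta

Distance from the camp at 15.6160°N, 103.7458°W to each:
Bravo 17.5607°N, 101.7376°W: 304.2 km
Echo 16.5587°N, 101.2210°W: 289.4 km
Charlie 14.2151°N, 101.6999°W: 269.4 km
Alpha 14.3548°N, 102.0985°W: 225.8 km
Foxtrot 16.4893°N, 102.1398°W: 197.2 km
Golf 16.6653°N, 103.4848°W: 120.0 km
Delta 16.3143°N, 104.2816°W: 96.5 km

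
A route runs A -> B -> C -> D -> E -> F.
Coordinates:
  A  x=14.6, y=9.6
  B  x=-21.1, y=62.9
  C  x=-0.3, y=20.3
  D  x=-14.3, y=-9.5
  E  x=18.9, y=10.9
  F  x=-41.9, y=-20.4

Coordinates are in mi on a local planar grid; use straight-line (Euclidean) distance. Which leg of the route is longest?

Leg distances:
A→B: 64.2 mi
B→C: 47.4 mi
C→D: 32.9 mi
D→E: 39.0 mi
E→F: 68.4 mi
The longest leg is E–F at 68.4 mi.

E–F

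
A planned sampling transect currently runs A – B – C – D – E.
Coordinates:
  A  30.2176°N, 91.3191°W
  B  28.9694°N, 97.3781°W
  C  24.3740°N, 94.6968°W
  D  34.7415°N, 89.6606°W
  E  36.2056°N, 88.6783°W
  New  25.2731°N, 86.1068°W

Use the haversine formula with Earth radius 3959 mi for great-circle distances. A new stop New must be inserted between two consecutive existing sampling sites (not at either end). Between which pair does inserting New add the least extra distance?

between C and D

Added distance for inserting New between each consecutive pair:
A–B: 831.4 mi
B–C: 922.4 mi
C–D: 452.6 mi
D–E: 1343.1 mi
Smallest added distance is 452.6 mi, inserting between C and D.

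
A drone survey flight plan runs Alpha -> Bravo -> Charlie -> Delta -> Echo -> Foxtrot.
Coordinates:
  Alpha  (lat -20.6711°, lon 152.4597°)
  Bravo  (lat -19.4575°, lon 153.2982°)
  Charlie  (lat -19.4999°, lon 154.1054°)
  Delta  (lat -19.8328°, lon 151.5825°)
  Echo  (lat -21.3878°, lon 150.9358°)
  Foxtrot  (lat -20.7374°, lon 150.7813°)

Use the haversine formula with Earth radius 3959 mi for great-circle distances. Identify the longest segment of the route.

Charlie–Delta

Leg distances:
Alpha→Bravo: 100.0 mi
Bravo→Charlie: 52.7 mi
Charlie→Delta: 165.8 mi
Delta→Echo: 115.3 mi
Echo→Foxtrot: 46.0 mi
The longest leg is Charlie–Delta at 165.8 mi.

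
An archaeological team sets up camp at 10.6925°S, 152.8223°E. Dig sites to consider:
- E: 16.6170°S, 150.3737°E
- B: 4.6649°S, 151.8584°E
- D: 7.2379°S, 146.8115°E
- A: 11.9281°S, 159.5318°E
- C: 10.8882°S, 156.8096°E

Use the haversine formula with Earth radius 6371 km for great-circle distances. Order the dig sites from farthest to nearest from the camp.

D, A, E, B, C

Distances from the camp:
D 7.2379°S, 146.8115°E: 763.7 km
A 11.9281°S, 159.5318°E: 744.3 km
E 16.6170°S, 150.3737°E: 709.9 km
B 4.6649°S, 151.8584°E: 678.6 km
C 10.8882°S, 156.8096°E: 436.1 km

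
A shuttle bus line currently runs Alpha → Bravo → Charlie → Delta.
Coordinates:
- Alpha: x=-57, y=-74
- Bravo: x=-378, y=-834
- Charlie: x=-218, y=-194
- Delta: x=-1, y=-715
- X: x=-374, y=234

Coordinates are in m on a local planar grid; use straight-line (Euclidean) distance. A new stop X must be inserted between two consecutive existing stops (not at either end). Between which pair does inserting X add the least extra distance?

Added distance for inserting X between each consecutive pair:
Alpha–Bravo: 685.0 m
Bravo–Charlie: 863.9 m
Charlie–Delta: 910.8 m
Smallest added distance is 685.0 m, inserting between Alpha and Bravo.

between Alpha and Bravo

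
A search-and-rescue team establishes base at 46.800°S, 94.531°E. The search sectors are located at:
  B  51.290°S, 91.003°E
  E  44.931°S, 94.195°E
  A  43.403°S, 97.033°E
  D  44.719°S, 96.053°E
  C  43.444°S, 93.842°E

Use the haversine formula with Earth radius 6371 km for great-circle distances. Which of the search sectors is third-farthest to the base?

C

Distance to each, sorted:
B: 561.4 km
A: 425.7 km
C: 377.1 km
D: 259.8 km
E: 209.4 km
The third-farthest is C at 377.1 km.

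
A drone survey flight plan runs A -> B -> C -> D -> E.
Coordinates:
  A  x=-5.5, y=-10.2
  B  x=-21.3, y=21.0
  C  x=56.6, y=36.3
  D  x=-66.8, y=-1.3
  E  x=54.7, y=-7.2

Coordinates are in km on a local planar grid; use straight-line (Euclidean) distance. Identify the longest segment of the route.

C–D

Leg distances:
A→B: 35.0 km
B→C: 79.4 km
C→D: 129.0 km
D→E: 121.6 km
The longest leg is C–D at 129.0 km.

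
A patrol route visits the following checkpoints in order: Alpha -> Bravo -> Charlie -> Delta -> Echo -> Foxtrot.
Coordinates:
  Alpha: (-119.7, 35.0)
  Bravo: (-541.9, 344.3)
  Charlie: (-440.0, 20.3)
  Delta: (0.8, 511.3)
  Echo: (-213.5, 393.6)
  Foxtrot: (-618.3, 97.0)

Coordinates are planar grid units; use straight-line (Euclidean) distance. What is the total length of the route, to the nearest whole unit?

Leg distances:
Alpha→Bravo: 523.4  (cumulative 523.4)
Bravo→Charlie: 339.6  (cumulative 863.0)
Charlie→Delta: 659.8  (cumulative 1522.9)
Delta→Echo: 244.5  (cumulative 1767.4)
Echo→Foxtrot: 501.8  (cumulative 2269.2)
Total route length ≈ 2269.

2269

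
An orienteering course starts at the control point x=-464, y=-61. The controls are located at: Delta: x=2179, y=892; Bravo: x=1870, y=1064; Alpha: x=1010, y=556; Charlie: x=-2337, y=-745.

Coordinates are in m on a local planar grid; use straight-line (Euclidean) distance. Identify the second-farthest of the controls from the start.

Bravo

Distances from the start (x=-464, y=-61):
Delta: 2809.6 m
Bravo: 2591.0 m
Charlie: 1994.0 m
Alpha: 1597.9 m
The second-farthest is Bravo at 2591.0 m.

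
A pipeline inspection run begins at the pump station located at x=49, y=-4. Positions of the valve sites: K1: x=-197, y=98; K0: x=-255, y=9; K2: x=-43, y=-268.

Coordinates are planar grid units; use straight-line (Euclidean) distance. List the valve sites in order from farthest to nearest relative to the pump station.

Distances from the pump station:
K0 x=-255, y=9: 304.3
K2 x=-43, y=-268: 279.6
K1 x=-197, y=98: 266.3

K0, K2, K1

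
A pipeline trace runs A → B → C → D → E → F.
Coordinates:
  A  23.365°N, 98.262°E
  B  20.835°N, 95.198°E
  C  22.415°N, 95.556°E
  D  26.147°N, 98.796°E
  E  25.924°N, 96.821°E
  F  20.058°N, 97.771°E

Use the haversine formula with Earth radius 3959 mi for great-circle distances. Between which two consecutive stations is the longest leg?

E–F

Leg distances:
A→B: 262.7 mi
B→C: 111.6 mi
C→D: 328.8 mi
D→E: 123.6 mi
E→F: 409.8 mi
The longest leg is E–F at 409.8 mi.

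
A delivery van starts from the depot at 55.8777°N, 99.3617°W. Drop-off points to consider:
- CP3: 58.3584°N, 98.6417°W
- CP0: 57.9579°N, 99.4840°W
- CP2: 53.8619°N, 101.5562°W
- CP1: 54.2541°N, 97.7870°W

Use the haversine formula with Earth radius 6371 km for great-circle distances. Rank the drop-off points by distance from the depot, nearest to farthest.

Computing each great-circle distance from 55.8777°N, 99.3617°W:
CP1 54.2541°N, 97.7870°W: 206.5 km
CP0 57.9579°N, 99.4840°W: 231.4 km
CP2 53.8619°N, 101.5562°W: 264.5 km
CP3 58.3584°N, 98.6417°W: 279.2 km

CP1, CP0, CP2, CP3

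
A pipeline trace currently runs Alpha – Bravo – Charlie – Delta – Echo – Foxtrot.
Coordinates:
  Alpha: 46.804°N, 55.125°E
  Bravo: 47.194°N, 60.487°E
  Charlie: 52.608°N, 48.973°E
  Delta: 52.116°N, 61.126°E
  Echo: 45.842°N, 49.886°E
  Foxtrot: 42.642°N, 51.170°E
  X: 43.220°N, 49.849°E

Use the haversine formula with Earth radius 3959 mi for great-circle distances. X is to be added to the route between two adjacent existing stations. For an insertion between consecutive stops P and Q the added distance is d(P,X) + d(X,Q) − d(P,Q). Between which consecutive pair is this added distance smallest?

Added distance for inserting X between each consecutive pair:
Alpha–Bravo: 688.7 mi
Bravo–Charlie: 602.2 mi
Charlie–Delta: 942.9 mi
Delta–Echo: 319.7 mi
Echo–Foxtrot: 29.0 mi
Smallest added distance is 29.0 mi, inserting between Echo and Foxtrot.

between Echo and Foxtrot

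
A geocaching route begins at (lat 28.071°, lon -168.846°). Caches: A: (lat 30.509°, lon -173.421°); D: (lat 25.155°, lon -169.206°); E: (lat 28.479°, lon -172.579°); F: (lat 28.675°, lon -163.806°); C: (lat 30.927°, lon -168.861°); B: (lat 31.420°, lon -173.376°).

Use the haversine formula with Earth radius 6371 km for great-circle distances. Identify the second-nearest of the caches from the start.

D

Distances from the start ((lat 28.071°, lon -168.846°)):
C: 317.6 km
D: 326.2 km
E: 368.4 km
F: 497.6 km
A: 519.9 km
B: 574.3 km
The second-nearest is D at 326.2 km.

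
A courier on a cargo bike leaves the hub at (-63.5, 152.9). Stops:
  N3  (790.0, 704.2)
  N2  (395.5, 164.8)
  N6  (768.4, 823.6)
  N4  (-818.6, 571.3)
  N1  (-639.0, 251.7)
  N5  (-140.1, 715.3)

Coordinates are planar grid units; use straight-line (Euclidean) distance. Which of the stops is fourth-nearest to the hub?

N4

Distances from the hub ((-63.5, 152.9)):
N2: 459.2
N5: 567.6
N1: 583.9
N4: 863.3
N3: 1016.1
N6: 1068.6
The fourth-nearest is N4 at 863.3.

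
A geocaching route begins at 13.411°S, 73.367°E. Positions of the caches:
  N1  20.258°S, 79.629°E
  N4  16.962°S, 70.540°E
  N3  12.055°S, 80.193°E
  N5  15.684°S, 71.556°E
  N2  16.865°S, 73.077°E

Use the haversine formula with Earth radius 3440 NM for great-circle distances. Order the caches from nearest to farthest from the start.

Distances from the start:
N5 15.684°S, 71.556°E: 172.3 NM
N2 16.865°S, 73.077°E: 208.1 NM
N4 16.962°S, 70.540°E: 268.8 NM
N3 12.055°S, 80.193°E: 407.9 NM
N1 20.258°S, 79.629°E: 546.2 NM

N5, N2, N4, N3, N1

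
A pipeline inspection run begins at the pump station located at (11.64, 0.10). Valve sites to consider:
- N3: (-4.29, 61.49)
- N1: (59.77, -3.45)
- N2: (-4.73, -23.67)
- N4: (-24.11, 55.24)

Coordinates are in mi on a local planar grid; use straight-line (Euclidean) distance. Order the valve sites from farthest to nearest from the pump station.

N4, N3, N1, N2

Distances from the pump station:
N4 (-24.11, 55.24): 65.7 mi
N3 (-4.29, 61.49): 63.4 mi
N1 (59.77, -3.45): 48.3 mi
N2 (-4.73, -23.67): 28.9 mi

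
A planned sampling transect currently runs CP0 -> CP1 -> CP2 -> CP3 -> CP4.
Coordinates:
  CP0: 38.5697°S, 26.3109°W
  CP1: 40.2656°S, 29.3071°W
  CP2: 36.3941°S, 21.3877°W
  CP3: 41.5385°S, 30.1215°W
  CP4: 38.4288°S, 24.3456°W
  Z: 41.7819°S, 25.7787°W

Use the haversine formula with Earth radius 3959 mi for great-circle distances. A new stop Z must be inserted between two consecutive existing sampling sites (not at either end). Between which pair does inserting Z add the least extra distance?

Added distance for inserting Z between each consecutive pair:
CP0–CP1: 237.1 mi
CP1–CP2: 146.5 mi
CP2–CP3: 77.0 mi
CP3–CP4: 94.9 mi
Smallest added distance is 77.0 mi, inserting between CP2 and CP3.

between CP2 and CP3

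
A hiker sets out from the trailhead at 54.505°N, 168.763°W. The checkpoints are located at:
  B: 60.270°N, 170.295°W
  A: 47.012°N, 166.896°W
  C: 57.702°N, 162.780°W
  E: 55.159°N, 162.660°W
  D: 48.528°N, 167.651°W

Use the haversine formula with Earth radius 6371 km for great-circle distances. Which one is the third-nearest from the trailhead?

B

Distances from the trailhead (54.505°N, 168.763°W):
E: 397.4 km
C: 513.5 km
B: 647.5 km
D: 669.0 km
A: 843.4 km
The third-nearest is B at 647.5 km.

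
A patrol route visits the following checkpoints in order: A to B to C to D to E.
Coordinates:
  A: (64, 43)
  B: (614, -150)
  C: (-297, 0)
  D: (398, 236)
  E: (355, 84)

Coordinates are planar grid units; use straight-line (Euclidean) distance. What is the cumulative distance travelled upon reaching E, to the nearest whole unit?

2398

Leg distances:
A→B: 582.9  (cumulative 582.9)
B→C: 923.3  (cumulative 1506.1)
C→D: 734.0  (cumulative 2240.1)
D→E: 158.0  (cumulative 2398.1)
Cumulative distance at E ≈ 2398.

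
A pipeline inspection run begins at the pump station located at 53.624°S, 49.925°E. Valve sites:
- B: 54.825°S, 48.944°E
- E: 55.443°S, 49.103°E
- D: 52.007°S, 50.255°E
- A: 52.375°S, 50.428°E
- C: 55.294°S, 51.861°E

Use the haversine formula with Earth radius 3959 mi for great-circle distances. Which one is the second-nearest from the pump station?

B

Distances from the pump station (53.624°S, 49.925°E):
A: 88.8 mi
B: 92.0 mi
D: 112.6 mi
E: 129.9 mi
C: 139.1 mi
The second-nearest is B at 92.0 mi.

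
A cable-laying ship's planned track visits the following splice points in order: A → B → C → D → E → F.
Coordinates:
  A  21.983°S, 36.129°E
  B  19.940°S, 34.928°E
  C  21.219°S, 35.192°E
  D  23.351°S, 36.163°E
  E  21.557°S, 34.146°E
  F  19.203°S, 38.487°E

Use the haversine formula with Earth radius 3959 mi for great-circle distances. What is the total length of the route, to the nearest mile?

Leg distances:
A→B: 161.0 mi  (cumulative 161.0 mi)
B→C: 90.0 mi  (cumulative 251.0 mi)
C→D: 159.9 mi  (cumulative 410.9 mi)
D→E: 178.8 mi  (cumulative 589.7 mi)
E→F: 324.8 mi  (cumulative 914.5 mi)
Total route length ≈ 914 mi.

914 mi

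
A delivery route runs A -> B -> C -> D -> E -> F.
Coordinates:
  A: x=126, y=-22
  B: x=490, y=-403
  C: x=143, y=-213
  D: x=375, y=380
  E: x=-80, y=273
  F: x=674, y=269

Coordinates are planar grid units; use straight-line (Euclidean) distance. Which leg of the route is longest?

E–F

Leg distances:
A→B: 526.9
B→C: 395.6
C→D: 636.8
D→E: 467.4
E→F: 754.0
The longest leg is E–F at 754.0.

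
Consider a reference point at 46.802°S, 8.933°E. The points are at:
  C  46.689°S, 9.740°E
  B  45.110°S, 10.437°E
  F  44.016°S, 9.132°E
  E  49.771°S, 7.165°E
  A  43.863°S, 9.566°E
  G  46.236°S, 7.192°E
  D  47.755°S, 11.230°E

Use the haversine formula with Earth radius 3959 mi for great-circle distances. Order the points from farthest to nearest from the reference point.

E, A, F, B, D, G, C

Computing each great-circle distance from 46.802°S, 8.933°E:
E 49.771°S, 7.165°E: 220.7 mi
A 43.863°S, 9.566°E: 205.4 mi
F 44.016°S, 9.132°E: 192.7 mi
B 45.110°S, 10.437°E: 137.4 mi
D 47.755°S, 11.230°E: 126.2 mi
G 46.236°S, 7.192°E: 91.6 mi
C 46.689°S, 9.740°E: 39.0 mi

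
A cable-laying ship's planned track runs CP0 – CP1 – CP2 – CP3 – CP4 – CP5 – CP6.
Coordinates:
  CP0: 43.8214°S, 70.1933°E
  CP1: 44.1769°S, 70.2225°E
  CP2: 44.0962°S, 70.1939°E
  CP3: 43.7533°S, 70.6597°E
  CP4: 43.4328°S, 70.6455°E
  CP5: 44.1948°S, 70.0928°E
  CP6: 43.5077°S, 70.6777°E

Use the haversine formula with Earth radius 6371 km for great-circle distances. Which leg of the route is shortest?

CP1–CP2

Leg distances:
CP0→CP1: 39.6 km
CP1→CP2: 9.3 km
CP2→CP3: 53.3 km
CP3→CP4: 35.7 km
CP4→CP5: 95.6 km
CP5→CP6: 89.6 km
The shortest leg is CP1–CP2 at 9.3 km.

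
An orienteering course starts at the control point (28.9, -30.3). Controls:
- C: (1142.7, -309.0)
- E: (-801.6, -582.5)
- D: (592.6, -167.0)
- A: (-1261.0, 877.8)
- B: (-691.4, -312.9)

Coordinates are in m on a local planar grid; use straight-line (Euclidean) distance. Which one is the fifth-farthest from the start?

D

Distances from the start ((28.9, -30.3)):
A: 1577.5 m
C: 1148.1 m
E: 997.3 m
B: 773.8 m
D: 580.0 m
The fifth-farthest is D at 580.0 m.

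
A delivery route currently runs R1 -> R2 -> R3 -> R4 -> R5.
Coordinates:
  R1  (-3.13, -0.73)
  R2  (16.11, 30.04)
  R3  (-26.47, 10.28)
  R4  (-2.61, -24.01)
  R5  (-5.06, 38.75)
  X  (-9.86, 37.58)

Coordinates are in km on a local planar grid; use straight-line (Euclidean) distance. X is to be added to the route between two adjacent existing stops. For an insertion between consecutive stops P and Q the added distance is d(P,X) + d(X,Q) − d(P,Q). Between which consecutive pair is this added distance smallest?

between R4 and R5

Added distance for inserting X between each consecutive pair:
R1–R2: 29.6 km
R2–R3: 12.1 km
R3–R4: 52.2 km
R4–R5: 4.1 km
Smallest added distance is 4.1 km, inserting between R4 and R5.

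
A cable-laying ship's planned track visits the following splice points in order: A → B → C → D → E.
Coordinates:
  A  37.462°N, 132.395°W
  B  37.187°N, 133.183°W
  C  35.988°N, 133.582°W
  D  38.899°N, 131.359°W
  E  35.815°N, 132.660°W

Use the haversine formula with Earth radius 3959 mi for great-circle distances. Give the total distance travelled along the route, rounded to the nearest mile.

593 mi

Leg distances:
A→B: 47.3 mi  (cumulative 47.3 mi)
B→C: 85.8 mi  (cumulative 133.0 mi)
C→D: 235.2 mi  (cumulative 368.2 mi)
D→E: 224.8 mi  (cumulative 593.0 mi)
Total route length ≈ 593 mi.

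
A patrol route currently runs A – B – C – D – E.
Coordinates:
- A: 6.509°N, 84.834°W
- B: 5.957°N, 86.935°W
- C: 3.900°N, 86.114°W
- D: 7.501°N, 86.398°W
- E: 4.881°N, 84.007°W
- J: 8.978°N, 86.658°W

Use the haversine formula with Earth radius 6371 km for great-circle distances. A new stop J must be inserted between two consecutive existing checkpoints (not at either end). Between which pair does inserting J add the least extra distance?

Added distance for inserting J between each consecutive pair:
A–B: 437.3 km
B–C: 659.0 km
C–D: 332.9 km
D–E: 314.8 km
Smallest added distance is 314.8 km, inserting between D and E.

between D and E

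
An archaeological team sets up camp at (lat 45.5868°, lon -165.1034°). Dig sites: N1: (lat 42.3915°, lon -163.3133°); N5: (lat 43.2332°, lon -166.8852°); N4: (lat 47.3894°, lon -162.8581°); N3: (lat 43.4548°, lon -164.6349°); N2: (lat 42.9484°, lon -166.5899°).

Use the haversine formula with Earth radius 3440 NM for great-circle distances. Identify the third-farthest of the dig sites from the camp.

N5

Distance to each, sorted:
N1: 206.8 NM
N2: 170.8 NM
N5: 160.6 NM
N4: 142.6 NM
N3: 129.6 NM
The third-farthest is N5 at 160.6 NM.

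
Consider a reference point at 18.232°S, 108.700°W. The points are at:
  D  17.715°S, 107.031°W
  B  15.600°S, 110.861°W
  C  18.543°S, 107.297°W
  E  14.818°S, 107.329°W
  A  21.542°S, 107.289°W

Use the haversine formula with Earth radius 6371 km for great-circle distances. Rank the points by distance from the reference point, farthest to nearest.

Computing each great-circle distance from 18.232°S, 108.700°W:
E 14.818°S, 107.329°W: 406.8 km
A 21.542°S, 107.289°W: 396.5 km
B 15.600°S, 110.861°W: 372.1 km
D 17.715°S, 107.031°W: 185.7 km
C 18.543°S, 107.297°W: 152.0 km

E, A, B, D, C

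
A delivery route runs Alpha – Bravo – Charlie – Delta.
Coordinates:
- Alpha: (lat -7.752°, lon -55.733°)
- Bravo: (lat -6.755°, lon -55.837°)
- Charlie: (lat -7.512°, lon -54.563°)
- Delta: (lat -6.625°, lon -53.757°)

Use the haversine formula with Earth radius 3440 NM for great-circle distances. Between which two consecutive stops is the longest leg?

Bravo–Charlie

Leg distances:
Alpha→Bravo: 60.2 NM
Bravo→Charlie: 88.5 NM
Charlie→Delta: 71.7 NM
The longest leg is Bravo–Charlie at 88.5 NM.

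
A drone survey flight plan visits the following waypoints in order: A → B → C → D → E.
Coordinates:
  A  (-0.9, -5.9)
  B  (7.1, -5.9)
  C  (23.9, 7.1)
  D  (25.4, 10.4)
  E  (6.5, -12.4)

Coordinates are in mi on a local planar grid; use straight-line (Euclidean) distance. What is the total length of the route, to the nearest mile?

Leg distances:
A→B: 8.0 mi  (cumulative 8.0 mi)
B→C: 21.2 mi  (cumulative 29.2 mi)
C→D: 3.6 mi  (cumulative 32.9 mi)
D→E: 29.6 mi  (cumulative 62.5 mi)
Total route length ≈ 62 mi.

62 mi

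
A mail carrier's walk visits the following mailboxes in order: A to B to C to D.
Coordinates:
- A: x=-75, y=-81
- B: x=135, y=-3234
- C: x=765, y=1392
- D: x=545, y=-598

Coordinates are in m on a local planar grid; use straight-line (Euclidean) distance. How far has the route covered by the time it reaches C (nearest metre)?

Leg distances:
A→B: 3160.0 m  (cumulative 3160.0 m)
B→C: 4668.7 m  (cumulative 7828.7 m)
Cumulative distance at C ≈ 7829 m.

7829 m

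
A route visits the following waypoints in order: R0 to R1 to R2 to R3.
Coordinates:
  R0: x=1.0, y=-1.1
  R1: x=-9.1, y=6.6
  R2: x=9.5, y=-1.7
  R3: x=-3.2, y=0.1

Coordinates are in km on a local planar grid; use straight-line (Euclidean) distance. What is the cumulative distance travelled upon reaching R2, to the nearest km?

33 km

Leg distances:
R0→R1: 12.7 km  (cumulative 12.7 km)
R1→R2: 20.4 km  (cumulative 33.1 km)
Cumulative distance at R2 ≈ 33 km.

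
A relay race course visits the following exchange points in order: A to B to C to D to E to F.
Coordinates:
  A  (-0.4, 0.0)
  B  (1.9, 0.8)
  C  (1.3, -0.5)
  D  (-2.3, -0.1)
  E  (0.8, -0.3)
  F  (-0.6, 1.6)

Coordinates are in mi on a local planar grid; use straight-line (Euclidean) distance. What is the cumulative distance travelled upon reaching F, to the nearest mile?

13 mi

Leg distances:
A→B: 2.4 mi  (cumulative 2.4 mi)
B→C: 1.4 mi  (cumulative 3.9 mi)
C→D: 3.6 mi  (cumulative 7.5 mi)
D→E: 3.1 mi  (cumulative 10.6 mi)
E→F: 2.4 mi  (cumulative 13.0 mi)
Cumulative distance at F ≈ 13 mi.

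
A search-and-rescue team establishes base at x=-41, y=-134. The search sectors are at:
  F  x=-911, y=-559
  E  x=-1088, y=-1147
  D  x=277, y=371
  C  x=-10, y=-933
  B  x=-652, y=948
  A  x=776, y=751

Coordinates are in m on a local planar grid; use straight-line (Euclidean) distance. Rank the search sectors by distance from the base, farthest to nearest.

Distances from the base:
E x=-1088, y=-1147: 1456.8 m
B x=-652, y=948: 1242.6 m
A x=776, y=751: 1204.5 m
F x=-911, y=-559: 968.3 m
C x=-10, y=-933: 799.6 m
D x=277, y=371: 596.8 m

E, B, A, F, C, D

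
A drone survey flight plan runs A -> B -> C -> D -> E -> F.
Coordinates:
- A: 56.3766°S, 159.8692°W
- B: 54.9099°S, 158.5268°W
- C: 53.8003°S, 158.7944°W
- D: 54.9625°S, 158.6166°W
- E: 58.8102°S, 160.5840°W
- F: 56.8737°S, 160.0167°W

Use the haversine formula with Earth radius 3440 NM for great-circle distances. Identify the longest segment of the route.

Leg distances:
A→B: 99.1 NM
B→C: 67.3 NM
C→D: 70.1 NM
D→E: 239.8 NM
E→F: 117.7 NM
The longest leg is D–E at 239.8 NM.

D–E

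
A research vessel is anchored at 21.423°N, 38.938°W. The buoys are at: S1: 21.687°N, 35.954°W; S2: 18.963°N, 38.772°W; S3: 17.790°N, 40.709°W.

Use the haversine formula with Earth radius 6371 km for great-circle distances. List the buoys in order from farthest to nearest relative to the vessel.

Distance from the vessel at 21.423°N, 38.938°W to each:
S3 17.790°N, 40.709°W: 444.5 km
S1 21.687°N, 35.954°W: 310.0 km
S2 18.963°N, 38.772°W: 274.1 km

S3, S1, S2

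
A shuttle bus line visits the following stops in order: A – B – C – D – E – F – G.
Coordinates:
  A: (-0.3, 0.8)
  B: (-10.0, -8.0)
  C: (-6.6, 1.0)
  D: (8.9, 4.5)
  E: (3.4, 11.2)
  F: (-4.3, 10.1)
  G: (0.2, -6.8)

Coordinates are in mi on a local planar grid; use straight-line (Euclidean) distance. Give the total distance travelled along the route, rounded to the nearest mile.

73 mi

Leg distances:
A→B: 13.1 mi  (cumulative 13.1 mi)
B→C: 9.6 mi  (cumulative 22.7 mi)
C→D: 15.9 mi  (cumulative 38.6 mi)
D→E: 8.7 mi  (cumulative 47.3 mi)
E→F: 7.8 mi  (cumulative 55.1 mi)
F→G: 17.5 mi  (cumulative 72.5 mi)
Total route length ≈ 73 mi.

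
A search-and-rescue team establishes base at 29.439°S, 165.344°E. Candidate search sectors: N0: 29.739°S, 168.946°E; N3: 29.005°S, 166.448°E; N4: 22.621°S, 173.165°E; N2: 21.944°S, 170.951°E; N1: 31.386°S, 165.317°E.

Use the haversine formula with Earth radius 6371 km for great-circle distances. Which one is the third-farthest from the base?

Distance to each, sorted:
N4: 1088.1 km
N2: 1004.7 km
N0: 349.9 km
N1: 216.5 km
N3: 117.5 km
The third-farthest is N0 at 349.9 km.

N0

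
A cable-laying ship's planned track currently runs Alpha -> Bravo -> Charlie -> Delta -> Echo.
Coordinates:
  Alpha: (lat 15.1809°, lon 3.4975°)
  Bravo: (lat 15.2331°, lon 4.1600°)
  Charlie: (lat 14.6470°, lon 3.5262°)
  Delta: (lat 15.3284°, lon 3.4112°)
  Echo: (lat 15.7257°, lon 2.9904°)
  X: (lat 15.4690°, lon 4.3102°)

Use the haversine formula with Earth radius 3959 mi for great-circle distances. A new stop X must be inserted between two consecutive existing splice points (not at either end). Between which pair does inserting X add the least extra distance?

Added distance for inserting X between each consecutive pair:
Alpha–Bravo: 32.5 mi
Bravo–Charlie: 37.8 mi
Charlie–Delta: 90.2 mi
Delta–Echo: 111.1 mi
Smallest added distance is 32.5 mi, inserting between Alpha and Bravo.

between Alpha and Bravo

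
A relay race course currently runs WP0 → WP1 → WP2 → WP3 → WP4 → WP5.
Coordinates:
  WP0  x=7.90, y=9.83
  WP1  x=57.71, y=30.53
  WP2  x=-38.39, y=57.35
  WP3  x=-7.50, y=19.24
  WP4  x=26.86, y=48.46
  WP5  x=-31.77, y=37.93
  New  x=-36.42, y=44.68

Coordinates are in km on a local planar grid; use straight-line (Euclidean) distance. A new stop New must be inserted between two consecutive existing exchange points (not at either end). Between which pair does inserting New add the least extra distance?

between WP2 and WP3

Added distance for inserting New between each consecutive pair:
WP0–WP1: 97.6 km
WP1–WP2: 8.2 km
WP2–WP3: 2.3 km
WP3–WP4: 56.8 km
WP4–WP5: 12.0 km
Smallest added distance is 2.3 km, inserting between WP2 and WP3.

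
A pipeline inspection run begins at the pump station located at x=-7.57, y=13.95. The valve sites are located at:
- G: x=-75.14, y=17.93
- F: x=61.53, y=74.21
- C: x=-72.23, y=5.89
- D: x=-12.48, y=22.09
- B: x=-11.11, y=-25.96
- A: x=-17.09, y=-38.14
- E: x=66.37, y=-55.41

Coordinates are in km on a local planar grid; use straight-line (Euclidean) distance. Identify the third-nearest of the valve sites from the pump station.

A

Distances from the pump station (x=-7.57, y=13.95):
D: 9.5 km
B: 40.1 km
A: 53.0 km
C: 65.2 km
G: 67.7 km
F: 91.7 km
E: 101.4 km
The third-nearest is A at 53.0 km.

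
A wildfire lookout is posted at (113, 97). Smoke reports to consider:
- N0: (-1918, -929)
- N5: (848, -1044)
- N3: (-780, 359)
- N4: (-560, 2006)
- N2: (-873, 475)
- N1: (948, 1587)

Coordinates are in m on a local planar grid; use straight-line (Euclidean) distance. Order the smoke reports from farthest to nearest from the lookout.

Distances from the lookout:
N0 (-1918, -929): 2275.4 m
N4 (-560, 2006): 2024.2 m
N1 (948, 1587): 1708.0 m
N5 (848, -1044): 1357.2 m
N2 (-873, 475): 1056.0 m
N3 (-780, 359): 930.6 m

N0, N4, N1, N5, N2, N3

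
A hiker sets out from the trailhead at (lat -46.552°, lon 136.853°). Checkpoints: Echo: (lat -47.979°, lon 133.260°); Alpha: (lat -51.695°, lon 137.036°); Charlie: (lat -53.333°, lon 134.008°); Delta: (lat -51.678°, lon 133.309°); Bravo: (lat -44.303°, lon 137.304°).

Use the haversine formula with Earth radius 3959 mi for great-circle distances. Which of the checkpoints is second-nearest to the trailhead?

Distance to each, sorted:
Bravo: 156.9 mi
Echo: 195.2 mi
Alpha: 355.5 mi
Delta: 388.7 mi
Charlie: 485.2 mi
The second-nearest is Echo at 195.2 mi.

Echo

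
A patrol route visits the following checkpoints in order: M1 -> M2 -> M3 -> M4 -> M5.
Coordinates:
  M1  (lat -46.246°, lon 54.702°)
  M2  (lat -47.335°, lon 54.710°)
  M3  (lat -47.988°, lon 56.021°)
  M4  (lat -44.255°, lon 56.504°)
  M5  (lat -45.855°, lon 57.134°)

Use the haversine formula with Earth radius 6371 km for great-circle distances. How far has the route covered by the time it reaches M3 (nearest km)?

Leg distances:
M1→M2: 121.1 km  (cumulative 121.1 km)
M2→M3: 122.1 km  (cumulative 243.2 km)
Cumulative distance at M3 ≈ 243 km.

243 km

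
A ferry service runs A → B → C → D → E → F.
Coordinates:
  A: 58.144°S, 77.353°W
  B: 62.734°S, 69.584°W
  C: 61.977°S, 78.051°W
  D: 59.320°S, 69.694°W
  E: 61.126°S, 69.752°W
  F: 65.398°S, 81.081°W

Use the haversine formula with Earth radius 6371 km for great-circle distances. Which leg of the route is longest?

Leg distances:
A→B: 664.0 km
B→C: 444.5 km
C→D: 542.3 km
D→E: 200.8 km
E→F: 737.7 km
The longest leg is E–F at 737.7 km.

E–F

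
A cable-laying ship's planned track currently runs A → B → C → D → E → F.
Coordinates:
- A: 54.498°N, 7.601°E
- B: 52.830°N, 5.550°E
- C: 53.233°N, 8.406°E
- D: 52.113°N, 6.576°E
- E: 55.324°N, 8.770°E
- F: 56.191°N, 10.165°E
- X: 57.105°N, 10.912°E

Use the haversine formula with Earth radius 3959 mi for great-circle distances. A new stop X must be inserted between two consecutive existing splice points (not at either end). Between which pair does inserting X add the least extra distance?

Added distance for inserting X between each consecutive pair:
A–B: 442.4 mi
B–C: 527.1 mi
C–D: 562.2 mi
D–E: 294.7 mi
E–F: 136.5 mi
Smallest added distance is 136.5 mi, inserting between E and F.

between E and F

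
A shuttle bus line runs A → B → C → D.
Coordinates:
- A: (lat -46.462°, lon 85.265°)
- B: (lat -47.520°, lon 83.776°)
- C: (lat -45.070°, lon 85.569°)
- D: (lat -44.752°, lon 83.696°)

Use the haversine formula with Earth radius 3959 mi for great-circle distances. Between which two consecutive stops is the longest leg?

B–C

Leg distances:
A→B: 101.3 mi
B→C: 189.7 mi
C→D: 94.3 mi
The longest leg is B–C at 189.7 mi.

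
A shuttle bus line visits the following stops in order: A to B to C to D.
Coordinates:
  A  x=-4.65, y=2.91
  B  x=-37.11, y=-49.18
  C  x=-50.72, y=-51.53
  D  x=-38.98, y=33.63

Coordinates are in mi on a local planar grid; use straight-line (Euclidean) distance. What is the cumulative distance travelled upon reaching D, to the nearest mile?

161 mi

Leg distances:
A→B: 61.4 mi  (cumulative 61.4 mi)
B→C: 13.8 mi  (cumulative 75.2 mi)
C→D: 86.0 mi  (cumulative 161.2 mi)
Cumulative distance at D ≈ 161 mi.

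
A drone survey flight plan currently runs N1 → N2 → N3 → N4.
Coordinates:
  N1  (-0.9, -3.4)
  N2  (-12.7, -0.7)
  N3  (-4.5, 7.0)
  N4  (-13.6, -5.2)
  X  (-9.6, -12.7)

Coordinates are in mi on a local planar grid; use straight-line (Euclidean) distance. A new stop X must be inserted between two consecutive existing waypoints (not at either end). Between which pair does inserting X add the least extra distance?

Added distance for inserting X between each consecutive pair:
N1–N2: 13.0 mi
N2–N3: 21.5 mi
N3–N4: 13.6 mi
Smallest added distance is 13.0 mi, inserting between N1 and N2.

between N1 and N2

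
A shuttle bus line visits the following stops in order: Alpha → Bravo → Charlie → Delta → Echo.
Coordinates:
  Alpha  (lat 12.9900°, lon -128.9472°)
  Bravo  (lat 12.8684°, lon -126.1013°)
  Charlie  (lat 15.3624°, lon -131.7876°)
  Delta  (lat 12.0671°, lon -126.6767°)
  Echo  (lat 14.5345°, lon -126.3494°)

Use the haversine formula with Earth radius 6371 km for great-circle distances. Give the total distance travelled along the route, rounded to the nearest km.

Leg distances:
Alpha→Bravo: 308.7 km  (cumulative 308.7 km)
Bravo→Charlie: 672.9 km  (cumulative 981.6 km)
Charlie→Delta: 662.5 km  (cumulative 1644.2 km)
Delta→Echo: 276.6 km  (cumulative 1920.8 km)
Total route length ≈ 1921 km.

1921 km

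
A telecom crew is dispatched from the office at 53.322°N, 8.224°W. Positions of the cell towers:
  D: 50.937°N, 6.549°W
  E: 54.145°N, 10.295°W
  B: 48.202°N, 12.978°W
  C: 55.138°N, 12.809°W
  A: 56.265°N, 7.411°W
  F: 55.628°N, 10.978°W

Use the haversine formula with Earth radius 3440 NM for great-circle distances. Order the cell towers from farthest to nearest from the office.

B, C, A, F, D, E

Distances from the office:
B 48.202°N, 12.978°W: 356.3 NM
C 55.138°N, 12.809°W: 194.3 NM
A 56.265°N, 7.411°W: 178.9 NM
F 55.628°N, 10.978°W: 168.5 NM
D 50.937°N, 6.549°W: 155.9 NM
E 54.145°N, 10.295°W: 88.6 NM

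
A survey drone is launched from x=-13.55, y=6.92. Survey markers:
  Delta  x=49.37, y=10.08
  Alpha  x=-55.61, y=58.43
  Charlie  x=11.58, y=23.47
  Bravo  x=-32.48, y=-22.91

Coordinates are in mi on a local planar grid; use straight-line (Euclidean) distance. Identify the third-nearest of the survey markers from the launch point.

Distances from the launch point (x=-13.55, y=6.92):
Charlie: 30.1 mi
Bravo: 35.3 mi
Delta: 63.0 mi
Alpha: 66.5 mi
The third-nearest is Delta at 63.0 mi.

Delta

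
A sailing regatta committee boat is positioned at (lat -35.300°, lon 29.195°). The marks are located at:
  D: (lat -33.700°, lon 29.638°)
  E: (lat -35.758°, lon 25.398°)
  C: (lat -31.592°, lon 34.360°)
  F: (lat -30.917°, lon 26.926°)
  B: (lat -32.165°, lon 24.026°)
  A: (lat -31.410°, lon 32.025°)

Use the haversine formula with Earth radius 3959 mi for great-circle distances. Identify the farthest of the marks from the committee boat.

Distances from the committee boat ((lat -35.300°, lon 29.195°)):
C: 392.7 mi
B: 367.5 mi
F: 330.1 mi
A: 314.5 mi
E: 215.8 mi
D: 113.4 mi
The farthest is C at 392.7 mi.

C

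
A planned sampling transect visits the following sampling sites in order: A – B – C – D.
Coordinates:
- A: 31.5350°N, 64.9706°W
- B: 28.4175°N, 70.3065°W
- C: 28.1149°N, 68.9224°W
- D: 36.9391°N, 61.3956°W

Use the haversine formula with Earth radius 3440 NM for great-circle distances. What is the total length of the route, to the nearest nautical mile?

Leg distances:
A→B: 334.7 NM  (cumulative 334.7 NM)
B→C: 75.4 NM  (cumulative 410.1 NM)
C→D: 652.0 NM  (cumulative 1062.1 NM)
Total route length ≈ 1062 NM.

1062 NM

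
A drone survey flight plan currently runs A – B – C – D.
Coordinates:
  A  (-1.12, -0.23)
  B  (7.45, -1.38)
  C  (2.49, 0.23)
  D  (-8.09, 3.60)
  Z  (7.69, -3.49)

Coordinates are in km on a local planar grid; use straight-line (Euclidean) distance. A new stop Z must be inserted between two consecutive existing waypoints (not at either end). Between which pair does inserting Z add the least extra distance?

Added distance for inserting Z between each consecutive pair:
A–B: 2.9 km
B–C: 3.3 km
C–D: 12.6 km
Smallest added distance is 2.9 km, inserting between A and B.

between A and B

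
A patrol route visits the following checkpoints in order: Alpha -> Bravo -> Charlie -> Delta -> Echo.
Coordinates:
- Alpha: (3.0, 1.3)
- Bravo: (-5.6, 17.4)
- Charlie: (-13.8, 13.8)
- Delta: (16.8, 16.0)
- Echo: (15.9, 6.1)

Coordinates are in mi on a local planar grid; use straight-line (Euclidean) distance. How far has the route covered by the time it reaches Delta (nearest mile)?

Leg distances:
Alpha→Bravo: 18.3 mi  (cumulative 18.3 mi)
Bravo→Charlie: 9.0 mi  (cumulative 27.2 mi)
Charlie→Delta: 30.7 mi  (cumulative 57.9 mi)
Cumulative distance at Delta ≈ 58 mi.

58 mi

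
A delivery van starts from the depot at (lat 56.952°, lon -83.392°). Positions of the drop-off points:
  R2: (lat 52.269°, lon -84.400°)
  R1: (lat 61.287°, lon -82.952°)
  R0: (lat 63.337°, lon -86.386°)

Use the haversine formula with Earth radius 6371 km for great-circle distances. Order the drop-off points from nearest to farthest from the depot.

R1, R2, R0

Distance from the depot at (lat 56.952°, lon -83.392°) to each:
R1 (lat 61.287°, lon -82.952°): 482.7 km
R2 (lat 52.269°, lon -84.400°): 524.7 km
R0 (lat 63.337°, lon -86.386°): 728.9 km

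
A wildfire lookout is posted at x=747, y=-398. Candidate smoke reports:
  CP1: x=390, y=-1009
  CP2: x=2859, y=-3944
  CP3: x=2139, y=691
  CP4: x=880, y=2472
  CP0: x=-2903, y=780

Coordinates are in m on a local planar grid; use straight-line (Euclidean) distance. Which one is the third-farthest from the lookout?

CP4

Distance to each, sorted:
CP2: 4127.3 m
CP0: 3835.4 m
CP4: 2873.1 m
CP3: 1767.4 m
CP1: 707.7 m
The third-farthest is CP4 at 2873.1 m.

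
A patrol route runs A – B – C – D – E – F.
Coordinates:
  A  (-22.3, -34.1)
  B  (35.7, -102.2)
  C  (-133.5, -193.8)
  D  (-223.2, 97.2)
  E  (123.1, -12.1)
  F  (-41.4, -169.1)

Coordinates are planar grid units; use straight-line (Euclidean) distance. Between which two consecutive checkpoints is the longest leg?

Leg distances:
A→B: 89.5
B→C: 192.4
C→D: 304.5
D→E: 363.1
E→F: 227.4
The longest leg is D–E at 363.1.

D–E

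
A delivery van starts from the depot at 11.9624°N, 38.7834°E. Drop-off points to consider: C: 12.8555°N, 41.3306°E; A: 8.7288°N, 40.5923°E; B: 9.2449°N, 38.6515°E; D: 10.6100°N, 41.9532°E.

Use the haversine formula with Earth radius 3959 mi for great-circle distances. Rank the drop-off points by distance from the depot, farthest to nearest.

Distances from the depot:
A 8.7288°N, 40.5923°E: 255.0 mi
D 10.6100°N, 41.9532°E: 234.2 mi
B 9.2449°N, 38.6515°E: 188.0 mi
C 12.8555°N, 41.3306°E: 182.6 mi

A, D, B, C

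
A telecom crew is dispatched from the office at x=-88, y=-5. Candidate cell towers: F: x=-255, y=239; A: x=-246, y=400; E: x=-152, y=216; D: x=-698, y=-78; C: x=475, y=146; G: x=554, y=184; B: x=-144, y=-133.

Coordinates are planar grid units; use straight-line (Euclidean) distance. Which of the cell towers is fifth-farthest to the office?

F

Distances from the office (x=-88, y=-5):
G: 669.2
D: 614.4
C: 582.9
A: 434.7
F: 295.7
E: 230.1
B: 139.7
The fifth-farthest is F at 295.7.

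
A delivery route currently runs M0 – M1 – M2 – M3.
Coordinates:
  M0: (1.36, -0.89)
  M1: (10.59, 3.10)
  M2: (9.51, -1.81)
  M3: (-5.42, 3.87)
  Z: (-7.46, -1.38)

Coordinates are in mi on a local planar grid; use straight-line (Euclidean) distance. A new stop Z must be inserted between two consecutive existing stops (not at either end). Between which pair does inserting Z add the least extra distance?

Added distance for inserting Z between each consecutive pair:
M0–M1: 17.4 mi
M1–M2: 30.5 mi
M2–M3: 6.6 mi
Smallest added distance is 6.6 mi, inserting between M2 and M3.

between M2 and M3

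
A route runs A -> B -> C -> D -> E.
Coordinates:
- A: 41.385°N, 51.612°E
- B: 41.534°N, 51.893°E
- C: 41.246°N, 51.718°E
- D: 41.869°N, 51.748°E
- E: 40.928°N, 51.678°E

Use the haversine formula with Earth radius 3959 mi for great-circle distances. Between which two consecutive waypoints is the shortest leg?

Leg distances:
A→B: 17.8 mi
B→C: 21.9 mi
C→D: 43.1 mi
D→E: 65.1 mi
The shortest leg is A–B at 17.8 mi.

A–B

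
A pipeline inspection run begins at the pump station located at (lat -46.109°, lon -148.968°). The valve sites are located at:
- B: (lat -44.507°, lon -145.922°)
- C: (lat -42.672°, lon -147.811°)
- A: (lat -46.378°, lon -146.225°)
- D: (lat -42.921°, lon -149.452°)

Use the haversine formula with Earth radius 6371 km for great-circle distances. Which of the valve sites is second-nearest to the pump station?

Distance to each, sorted:
A: 213.0 km
B: 297.4 km
D: 356.6 km
C: 393.1 km
The second-nearest is B at 297.4 km.

B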